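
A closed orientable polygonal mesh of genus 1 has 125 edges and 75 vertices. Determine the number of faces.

50

For a closed orientable surface of genus 1, χ = 2 − 2·1 = 0.
F = 0 − V + E = 0 − 75 + 125 = 50.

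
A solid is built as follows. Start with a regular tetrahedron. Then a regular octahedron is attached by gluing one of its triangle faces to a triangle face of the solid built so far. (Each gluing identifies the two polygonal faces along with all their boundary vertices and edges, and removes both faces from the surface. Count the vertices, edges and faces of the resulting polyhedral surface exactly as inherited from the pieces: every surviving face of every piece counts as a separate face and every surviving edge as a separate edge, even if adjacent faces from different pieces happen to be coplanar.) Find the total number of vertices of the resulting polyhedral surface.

7

A regular tetrahedron: V=4, E=6, F=4.
Attach a regular octahedron (V=6, E=12, F=8) along a 3-gon: merge 3 vertices and 3 edges, delete both glued faces → V=7, E=15, F=10.
Check: V − E + F = 7 − 15 + 10 = 2.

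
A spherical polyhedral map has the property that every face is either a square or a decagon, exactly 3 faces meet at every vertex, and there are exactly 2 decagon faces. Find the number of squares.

Let x be the number of squares; then F = 2 + x.
Edge–face incidences: 2E = 10·2 + 4·x = 20 + 4x.
Every vertex has degree 3, so 3V = 2E.
Euler: V − E + F = 2 ⇒ (2E)/3 − E + (2 + x) = 2.
Multiply by 6: 2·(2E) − 3·(2E) + 6·(2 + x) = 12, i.e. 12 + 6x − (20 + 4x) = 12.
Collecting terms: 2x − 8 = 12, so 2x = 20, so x = 10.
Then 2E = 20 + 4·10 = 60, so E = 30, V = 2E/3 = 20, F = 2 + 10 = 12.

10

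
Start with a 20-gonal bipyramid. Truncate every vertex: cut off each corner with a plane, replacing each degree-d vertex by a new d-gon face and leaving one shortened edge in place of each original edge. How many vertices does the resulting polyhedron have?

120

The base solid has V = 22, E = 60, F = 40.
Truncation replaces each original edge-end by a new vertex, so V′ = 2E = 120.
Each original edge survives, and each old vertex of degree d contributes d new edges; summing degrees gives Σd = 2E, so E′ = E + 2E = 3E = 180.
Each original face survives and each original vertex becomes one new face: F′ = F + V = 62.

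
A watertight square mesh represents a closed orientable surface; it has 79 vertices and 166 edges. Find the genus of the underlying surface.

Every face is a square and each edge borders two faces, so 4F = 2·166, giving F = 83.
χ = V − E + F = 79 − 166 + 83 = -4.
For a closed orientable surface χ = 2 − 2g, so g = (2 − (-4))/2 = 3.

3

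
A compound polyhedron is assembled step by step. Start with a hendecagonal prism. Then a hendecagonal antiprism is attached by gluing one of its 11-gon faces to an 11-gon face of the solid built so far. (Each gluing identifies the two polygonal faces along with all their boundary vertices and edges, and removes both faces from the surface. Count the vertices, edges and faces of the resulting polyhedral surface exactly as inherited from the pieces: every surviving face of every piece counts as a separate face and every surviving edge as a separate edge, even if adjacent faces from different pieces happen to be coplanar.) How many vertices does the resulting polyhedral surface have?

A hendecagonal prism: V=22, E=33, F=13.
Attach a hendecagonal antiprism (V=22, E=44, F=24) along an 11-gon: merge 11 vertices and 11 edges, delete both glued faces → V=33, E=66, F=35.
Check: V − E + F = 33 − 66 + 35 = 2.

33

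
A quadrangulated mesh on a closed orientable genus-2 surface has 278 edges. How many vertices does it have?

χ = 2 − 2·2 = -2, and every face is a square so 4F = 2E.
F = 2E/4 = 139. Then V = -2 + E − F = -2 + 278 − 139 = 137.

137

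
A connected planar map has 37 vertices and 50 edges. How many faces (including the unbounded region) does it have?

15

Euler's formula for a connected plane graph: V − E + F = 2, so F = 2 − 37 + 50 = 15.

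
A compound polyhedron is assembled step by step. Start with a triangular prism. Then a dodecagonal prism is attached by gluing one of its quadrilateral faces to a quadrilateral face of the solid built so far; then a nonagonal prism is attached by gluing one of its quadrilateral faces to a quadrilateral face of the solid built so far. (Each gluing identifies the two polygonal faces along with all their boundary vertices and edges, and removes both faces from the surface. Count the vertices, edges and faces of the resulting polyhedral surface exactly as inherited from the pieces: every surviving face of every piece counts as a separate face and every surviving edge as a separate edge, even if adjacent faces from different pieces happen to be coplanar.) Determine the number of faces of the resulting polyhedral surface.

26

A triangular prism: V=6, E=9, F=5.
Attach a dodecagonal prism (V=24, E=36, F=14) along a 4-gon: merge 4 vertices and 4 edges, delete both glued faces → V=26, E=41, F=17.
Attach a nonagonal prism (V=18, E=27, F=11) along a 4-gon: merge 4 vertices and 4 edges, delete both glued faces → V=40, E=64, F=26.
Check: V − E + F = 40 − 64 + 26 = 2.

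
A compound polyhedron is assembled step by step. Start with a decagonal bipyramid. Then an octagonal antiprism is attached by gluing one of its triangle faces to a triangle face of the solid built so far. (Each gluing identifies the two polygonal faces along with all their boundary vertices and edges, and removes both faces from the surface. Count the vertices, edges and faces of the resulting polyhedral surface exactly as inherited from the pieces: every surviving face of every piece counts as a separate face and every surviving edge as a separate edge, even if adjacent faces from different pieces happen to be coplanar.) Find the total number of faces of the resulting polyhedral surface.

A decagonal bipyramid: V=12, E=30, F=20.
Attach an octagonal antiprism (V=16, E=32, F=18) along a 3-gon: merge 3 vertices and 3 edges, delete both glued faces → V=25, E=59, F=36.
Check: V − E + F = 25 − 59 + 36 = 2.

36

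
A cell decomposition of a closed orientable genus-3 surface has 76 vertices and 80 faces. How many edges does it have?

For a closed orientable surface of genus 3, χ = 2 − 2·3 = -4.
E = V + F − (-4) = 76 + 80 − (-4) = 160.

160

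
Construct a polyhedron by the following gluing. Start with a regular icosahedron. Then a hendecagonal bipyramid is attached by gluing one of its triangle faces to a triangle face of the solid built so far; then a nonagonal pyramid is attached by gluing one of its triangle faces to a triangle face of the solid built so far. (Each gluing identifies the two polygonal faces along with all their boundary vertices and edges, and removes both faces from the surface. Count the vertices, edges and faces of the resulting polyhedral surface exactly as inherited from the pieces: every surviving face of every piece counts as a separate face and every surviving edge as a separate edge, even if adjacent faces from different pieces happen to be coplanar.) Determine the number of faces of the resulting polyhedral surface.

48

A regular icosahedron: V=12, E=30, F=20.
Attach a hendecagonal bipyramid (V=13, E=33, F=22) along a 3-gon: merge 3 vertices and 3 edges, delete both glued faces → V=22, E=60, F=40.
Attach a nonagonal pyramid (V=10, E=18, F=10) along a 3-gon: merge 3 vertices and 3 edges, delete both glued faces → V=29, E=75, F=48.
Check: V − E + F = 29 − 75 + 48 = 2.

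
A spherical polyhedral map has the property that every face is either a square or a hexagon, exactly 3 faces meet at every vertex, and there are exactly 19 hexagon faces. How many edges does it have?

Let x be the number of squares; then F = 19 + x.
Edge–face incidences: 2E = 6·19 + 4·x = 114 + 4x.
Every vertex has degree 3, so 3V = 2E.
Euler: V − E + F = 2 ⇒ (2E)/3 − E + (19 + x) = 2.
Multiply by 6: 2·(2E) − 3·(2E) + 6·(19 + x) = 12, i.e. 114 + 6x − (114 + 4x) = 12.
Collecting terms: 2x = 12, so x = 6.
Then 2E = 114 + 4·6 = 138, so E = 69, V = 2E/3 = 46, F = 19 + 6 = 25.

69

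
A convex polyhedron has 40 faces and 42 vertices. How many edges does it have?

80

Here V − E + F = 2.
E = V + F − (2) = 42 + 40 − (2) = 80.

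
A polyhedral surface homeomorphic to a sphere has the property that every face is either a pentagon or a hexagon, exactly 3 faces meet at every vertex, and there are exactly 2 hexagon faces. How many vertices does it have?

Let x be the number of pentagons; then F = 2 + x.
Edge–face incidences: 2E = 6·2 + 5·x = 12 + 5x.
Every vertex has degree 3, so 3V = 2E.
Euler: V − E + F = 2 ⇒ (2E)/3 − E + (2 + x) = 2.
Multiply by 6: 2·(2E) − 3·(2E) + 6·(2 + x) = 12, i.e. 12 + 6x − (12 + 5x) = 12.
Collecting terms: x = 12.
Then 2E = 12 + 5·12 = 72, so E = 36, V = 2E/3 = 24, F = 2 + 12 = 14.

24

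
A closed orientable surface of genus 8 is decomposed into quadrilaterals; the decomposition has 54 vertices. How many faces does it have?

68

χ = 2 − 2·8 = -14, and every face is a square so 4F = 2E.
V − E + F = -14 with E = 4F/2 gives 54 − (4/2 − 1)·F = -14, so F = 68 and E = 136.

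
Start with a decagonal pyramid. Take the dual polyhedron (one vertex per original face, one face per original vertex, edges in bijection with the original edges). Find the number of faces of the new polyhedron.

The base solid has V = 11, E = 20, F = 11.
The dual swaps V and F and preserves E: V′ = F = 11, E′ = E = 20, F′ = V = 11.

11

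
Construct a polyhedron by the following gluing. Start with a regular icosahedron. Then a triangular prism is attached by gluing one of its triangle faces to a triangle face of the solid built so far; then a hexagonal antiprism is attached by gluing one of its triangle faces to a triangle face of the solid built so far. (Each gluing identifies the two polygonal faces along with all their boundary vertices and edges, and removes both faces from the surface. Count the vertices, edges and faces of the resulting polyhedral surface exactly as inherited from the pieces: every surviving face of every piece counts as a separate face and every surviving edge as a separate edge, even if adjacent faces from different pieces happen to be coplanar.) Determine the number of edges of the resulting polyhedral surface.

57

A regular icosahedron: V=12, E=30, F=20.
Attach a triangular prism (V=6, E=9, F=5) along a 3-gon: merge 3 vertices and 3 edges, delete both glued faces → V=15, E=36, F=23.
Attach a hexagonal antiprism (V=12, E=24, F=14) along a 3-gon: merge 3 vertices and 3 edges, delete both glued faces → V=24, E=57, F=35.
Check: V − E + F = 24 − 57 + 35 = 2.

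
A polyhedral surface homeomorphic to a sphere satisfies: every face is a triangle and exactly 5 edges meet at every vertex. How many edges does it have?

Each face has 3 edges and each edge borders two faces, so 2E = 3F.
Each vertex has degree 5, so 5V = 2E and hence V = 3F/5.
Euler: V − E + F = 2 ⇒ (3F/5) − (3F/2) + F = 2.
Multiply by 10: (6 − 15 + 10)F = 20, i.e. 1F = 20.
So F = 20, E = 3·20/2 = 30, V = 3·20/5 = 12.

30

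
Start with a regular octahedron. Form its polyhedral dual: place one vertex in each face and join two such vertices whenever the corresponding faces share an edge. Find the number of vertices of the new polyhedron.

The base solid has V = 6, E = 12, F = 8.
The dual swaps V and F and preserves E: V′ = F = 8, E′ = E = 12, F′ = V = 6.

8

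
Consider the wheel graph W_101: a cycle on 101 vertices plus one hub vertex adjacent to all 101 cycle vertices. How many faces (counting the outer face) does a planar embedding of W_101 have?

102

W_101 has V = 101 + 1 = 102 vertices and E = 2·101 = 202 edges.
By Euler's formula F = 2 − V + E = 2 − 102 + 202 = 102.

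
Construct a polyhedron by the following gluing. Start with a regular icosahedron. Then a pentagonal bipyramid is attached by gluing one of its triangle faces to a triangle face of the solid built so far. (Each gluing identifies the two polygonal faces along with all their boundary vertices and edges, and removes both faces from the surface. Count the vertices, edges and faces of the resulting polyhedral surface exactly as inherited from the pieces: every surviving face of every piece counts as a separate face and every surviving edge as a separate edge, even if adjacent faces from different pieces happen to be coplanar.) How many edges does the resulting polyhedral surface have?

A regular icosahedron: V=12, E=30, F=20.
Attach a pentagonal bipyramid (V=7, E=15, F=10) along a 3-gon: merge 3 vertices and 3 edges, delete both glued faces → V=16, E=42, F=28.
Check: V − E + F = 16 − 42 + 28 = 2.

42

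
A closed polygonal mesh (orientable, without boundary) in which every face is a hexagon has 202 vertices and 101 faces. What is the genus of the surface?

1

Every face is a hexagon, so 2E = 6·101 = 606, giving E = 303.
χ = V − E + F = 202 − 303 + 101 = 0.
For a closed orientable surface χ = 2 − 2g, so g = (2 − (0))/2 = 1.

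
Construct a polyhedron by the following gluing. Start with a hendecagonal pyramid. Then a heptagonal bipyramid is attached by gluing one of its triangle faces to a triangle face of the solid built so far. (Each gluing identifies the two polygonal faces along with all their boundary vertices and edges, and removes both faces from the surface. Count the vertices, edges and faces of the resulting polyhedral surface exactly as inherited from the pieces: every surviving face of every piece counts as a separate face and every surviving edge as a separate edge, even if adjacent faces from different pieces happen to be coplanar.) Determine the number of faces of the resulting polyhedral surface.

24

A hendecagonal pyramid: V=12, E=22, F=12.
Attach a heptagonal bipyramid (V=9, E=21, F=14) along a 3-gon: merge 3 vertices and 3 edges, delete both glued faces → V=18, E=40, F=24.
Check: V − E + F = 18 − 40 + 24 = 2.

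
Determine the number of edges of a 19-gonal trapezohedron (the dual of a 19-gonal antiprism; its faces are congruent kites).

76

The n-trapezohedron (dual of the n-antiprism) has V = 2·19 + 2 = 40, E = 4·19 = 76, F = 2·19 = 38.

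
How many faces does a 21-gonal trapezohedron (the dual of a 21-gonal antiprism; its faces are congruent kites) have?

42

The n-trapezohedron (dual of the n-antiprism) has V = 2·21 + 2 = 44, E = 4·21 = 84, F = 2·21 = 42.
Check: V − E + F = 44 − 84 + 42 = 2.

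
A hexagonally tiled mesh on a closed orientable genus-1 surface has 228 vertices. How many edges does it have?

342

χ = 2 − 2·1 = 0, and every face is a hexagon so 6F = 2E.
V − E + F = 0 with E = 6F/2 gives 228 − (6/2 − 1)·F = 0, so F = 114 and E = 342.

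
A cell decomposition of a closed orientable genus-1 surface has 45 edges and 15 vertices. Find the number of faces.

For a closed orientable surface of genus 1, χ = 2 − 2·1 = 0.
F = 0 − V + E = 0 − 15 + 45 = 30.

30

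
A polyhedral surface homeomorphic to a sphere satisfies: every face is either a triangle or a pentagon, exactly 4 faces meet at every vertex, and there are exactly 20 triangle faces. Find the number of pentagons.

Let x be the number of pentagons; then F = 20 + x.
Edge–face incidences: 2E = 3·20 + 5·x = 60 + 5x.
Every vertex has degree 4, so 4V = 2E.
Euler: V − E + F = 2 ⇒ (2E)/4 − E + (20 + x) = 2.
Multiply by 8: 2·(2E) − 4·(2E) + 8·(20 + x) = 16, i.e. 160 + 8x − 2·(60 + 5x) = 16.
Collecting terms: −2x + 40 = 16, so −2x = −24, so x = 12.
Then 2E = 60 + 5·12 = 120, so E = 60, V = 2E/4 = 30, F = 20 + 12 = 32.

12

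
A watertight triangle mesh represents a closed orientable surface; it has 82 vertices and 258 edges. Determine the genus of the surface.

Every face is a triangle and each edge borders two faces, so 3F = 2·258, giving F = 172.
χ = V − E + F = 82 − 258 + 172 = -4.
For a closed orientable surface χ = 2 − 2g, so g = (2 − (-4))/2 = 3.

3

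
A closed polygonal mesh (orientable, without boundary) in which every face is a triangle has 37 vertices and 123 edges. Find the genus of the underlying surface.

Every face is a triangle and each edge borders two faces, so 3F = 2·123, giving F = 82.
χ = V − E + F = 37 − 123 + 82 = -4.
For a closed orientable surface χ = 2 − 2g, so g = (2 − (-4))/2 = 3.

3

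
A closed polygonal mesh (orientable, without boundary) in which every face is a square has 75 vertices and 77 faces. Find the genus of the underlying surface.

2

Every face is a square, so 2E = 4·77 = 308, giving E = 154.
χ = V − E + F = 75 − 154 + 77 = -2.
For a closed orientable surface χ = 2 − 2g, so g = (2 − (-2))/2 = 2.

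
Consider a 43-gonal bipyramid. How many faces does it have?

A bipyramid over an n-gon has 2n triangular faces and n + 2 vertices: V = 43 + 2 = 45, E = 3·43 = 129, F = 2·43 = 86.
Check: V − E + F = 45 − 129 + 86 = 2.

86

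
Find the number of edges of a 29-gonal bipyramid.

A bipyramid over an n-gon has 2n triangular faces and n + 2 vertices: V = 29 + 2 = 31, E = 3·29 = 87, F = 2·29 = 58.

87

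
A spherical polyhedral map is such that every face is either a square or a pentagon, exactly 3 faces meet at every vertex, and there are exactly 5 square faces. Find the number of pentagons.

2

Let x be the number of pentagons; then F = 5 + x.
Edge–face incidences: 2E = 4·5 + 5·x = 20 + 5x.
Every vertex has degree 3, so 3V = 2E.
Euler: V − E + F = 2 ⇒ (2E)/3 − E + (5 + x) = 2.
Multiply by 6: 2·(2E) − 3·(2E) + 6·(5 + x) = 12, i.e. 30 + 6x − (20 + 5x) = 12.
Collecting terms: x + 10 = 12, so x = 2.
Then 2E = 20 + 5·2 = 30, so E = 15, V = 2E/3 = 10, F = 5 + 2 = 7.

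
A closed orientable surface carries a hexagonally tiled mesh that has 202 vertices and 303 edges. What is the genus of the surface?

Every face is a hexagon and each edge borders two faces, so 6F = 2·303, giving F = 101.
χ = V − E + F = 202 − 303 + 101 = 0.
For a closed orientable surface χ = 2 − 2g, so g = (2 − (0))/2 = 1.

1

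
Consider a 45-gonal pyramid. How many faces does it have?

A pyramid on an n-gon base has one n-gon and n triangles: V = 45 + 1 = 46, E = 2·45 = 90, F = 45 + 1 = 46.
Check: V − E + F = 46 − 90 + 46 = 2.

46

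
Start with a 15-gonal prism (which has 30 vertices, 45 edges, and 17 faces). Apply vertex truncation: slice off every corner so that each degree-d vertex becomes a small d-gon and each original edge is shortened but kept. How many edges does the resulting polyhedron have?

135

Truncation replaces each original edge-end by a new vertex, so V′ = 2E = 90.
Each original edge survives, and each old vertex of degree d contributes d new edges; summing degrees gives Σd = 2E, so E′ = E + 2E = 3E = 135.
Each original face survives and each original vertex becomes one new face: F′ = F + V = 47.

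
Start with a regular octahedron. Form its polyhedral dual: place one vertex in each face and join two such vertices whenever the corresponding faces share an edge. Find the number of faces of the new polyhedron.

The base solid has V = 6, E = 12, F = 8.
The dual swaps V and F and preserves E: V′ = F = 8, E′ = E = 12, F′ = V = 6.

6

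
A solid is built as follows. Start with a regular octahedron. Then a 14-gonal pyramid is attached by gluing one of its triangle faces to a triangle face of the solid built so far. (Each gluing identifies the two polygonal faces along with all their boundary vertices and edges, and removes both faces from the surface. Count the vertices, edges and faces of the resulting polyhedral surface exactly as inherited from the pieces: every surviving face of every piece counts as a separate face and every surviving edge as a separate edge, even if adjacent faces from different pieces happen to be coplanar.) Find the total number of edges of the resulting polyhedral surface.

37

A regular octahedron: V=6, E=12, F=8.
Attach a 14-gonal pyramid (V=15, E=28, F=15) along a 3-gon: merge 3 vertices and 3 edges, delete both glued faces → V=18, E=37, F=21.
Check: V − E + F = 18 − 37 + 21 = 2.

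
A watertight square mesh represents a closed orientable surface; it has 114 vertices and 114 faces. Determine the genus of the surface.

Every face is a square, so 2E = 4·114 = 456, giving E = 228.
χ = V − E + F = 114 − 228 + 114 = 0.
For a closed orientable surface χ = 2 − 2g, so g = (2 − (0))/2 = 1.

1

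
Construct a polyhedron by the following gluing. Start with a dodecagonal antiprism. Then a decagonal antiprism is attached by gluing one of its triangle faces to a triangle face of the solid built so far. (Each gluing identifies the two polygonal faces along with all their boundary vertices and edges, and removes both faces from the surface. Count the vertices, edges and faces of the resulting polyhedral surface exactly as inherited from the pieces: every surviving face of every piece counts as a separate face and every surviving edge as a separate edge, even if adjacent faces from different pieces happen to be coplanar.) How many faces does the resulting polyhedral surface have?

46

A dodecagonal antiprism: V=24, E=48, F=26.
Attach a decagonal antiprism (V=20, E=40, F=22) along a 3-gon: merge 3 vertices and 3 edges, delete both glued faces → V=41, E=85, F=46.
Check: V − E + F = 41 − 85 + 46 = 2.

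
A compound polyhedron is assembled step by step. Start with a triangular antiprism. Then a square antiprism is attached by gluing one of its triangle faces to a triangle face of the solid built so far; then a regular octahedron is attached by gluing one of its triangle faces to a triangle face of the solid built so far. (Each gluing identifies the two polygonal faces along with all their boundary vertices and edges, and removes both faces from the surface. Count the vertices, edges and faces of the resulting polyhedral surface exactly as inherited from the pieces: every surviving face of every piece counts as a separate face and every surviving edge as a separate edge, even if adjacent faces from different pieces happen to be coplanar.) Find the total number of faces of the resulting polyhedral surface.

22

A triangular antiprism: V=6, E=12, F=8.
Attach a square antiprism (V=8, E=16, F=10) along a 3-gon: merge 3 vertices and 3 edges, delete both glued faces → V=11, E=25, F=16.
Attach a regular octahedron (V=6, E=12, F=8) along a 3-gon: merge 3 vertices and 3 edges, delete both glued faces → V=14, E=34, F=22.
Check: V − E + F = 14 − 34 + 22 = 2.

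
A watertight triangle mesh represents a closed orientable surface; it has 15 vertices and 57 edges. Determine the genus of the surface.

Every face is a triangle and each edge borders two faces, so 3F = 2·57, giving F = 38.
χ = V − E + F = 15 − 57 + 38 = -4.
For a closed orientable surface χ = 2 − 2g, so g = (2 − (-4))/2 = 3.

3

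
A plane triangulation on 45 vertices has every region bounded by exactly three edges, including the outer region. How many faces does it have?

In a plane triangulation 3F = 2E and V − E + F = 2, so F = 2V − 4 = 2·45 − 4 = 86.

86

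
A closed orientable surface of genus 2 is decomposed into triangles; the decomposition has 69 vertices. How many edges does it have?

213

χ = 2 − 2·2 = -2, and every face is a triangle so 3F = 2E.
V − E + F = -2 with E = 3F/2 gives 69 − (3/2 − 1)·F = -2, so F = 142 and E = 213.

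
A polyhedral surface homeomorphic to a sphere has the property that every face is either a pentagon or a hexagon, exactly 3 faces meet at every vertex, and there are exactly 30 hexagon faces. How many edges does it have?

120

Let x be the number of pentagons; then F = 30 + x.
Edge–face incidences: 2E = 6·30 + 5·x = 180 + 5x.
Every vertex has degree 3, so 3V = 2E.
Euler: V − E + F = 2 ⇒ (2E)/3 − E + (30 + x) = 2.
Multiply by 6: 2·(2E) − 3·(2E) + 6·(30 + x) = 12, i.e. 180 + 6x − (180 + 5x) = 12.
Collecting terms: x = 12.
Then 2E = 180 + 5·12 = 240, so E = 120, V = 2E/3 = 80, F = 30 + 12 = 42.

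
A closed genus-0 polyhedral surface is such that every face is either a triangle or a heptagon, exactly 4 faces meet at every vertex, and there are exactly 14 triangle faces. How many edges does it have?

28

Let x be the number of heptagons; then F = 14 + x.
Edge–face incidences: 2E = 3·14 + 7·x = 42 + 7x.
Every vertex has degree 4, so 4V = 2E.
Euler: V − E + F = 2 ⇒ (2E)/4 − E + (14 + x) = 2.
Multiply by 8: 2·(2E) − 4·(2E) + 8·(14 + x) = 16, i.e. 112 + 8x − 2·(42 + 7x) = 16.
Collecting terms: −6x + 28 = 16, so −6x = −12, so x = 2.
Then 2E = 42 + 7·2 = 56, so E = 28, V = 2E/4 = 14, F = 14 + 2 = 16.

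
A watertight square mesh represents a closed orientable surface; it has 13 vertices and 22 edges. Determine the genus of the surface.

0

Every face is a square and each edge borders two faces, so 4F = 2·22, giving F = 11.
χ = V − E + F = 13 − 22 + 11 = 2.
For a closed orientable surface χ = 2 − 2g, so g = (2 − (2))/2 = 0.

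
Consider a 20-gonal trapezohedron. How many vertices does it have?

The n-trapezohedron (dual of the n-antiprism) has V = 2·20 + 2 = 42, E = 4·20 = 80, F = 2·20 = 40.

42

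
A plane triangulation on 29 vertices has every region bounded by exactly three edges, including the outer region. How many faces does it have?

In a plane triangulation 3F = 2E and V − E + F = 2, so F = 2V − 4 = 2·29 − 4 = 54.

54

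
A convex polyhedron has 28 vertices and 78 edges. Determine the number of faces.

52

Here V − E + F = 2.
F = 2 − V + E = 2 − 28 + 78 = 52.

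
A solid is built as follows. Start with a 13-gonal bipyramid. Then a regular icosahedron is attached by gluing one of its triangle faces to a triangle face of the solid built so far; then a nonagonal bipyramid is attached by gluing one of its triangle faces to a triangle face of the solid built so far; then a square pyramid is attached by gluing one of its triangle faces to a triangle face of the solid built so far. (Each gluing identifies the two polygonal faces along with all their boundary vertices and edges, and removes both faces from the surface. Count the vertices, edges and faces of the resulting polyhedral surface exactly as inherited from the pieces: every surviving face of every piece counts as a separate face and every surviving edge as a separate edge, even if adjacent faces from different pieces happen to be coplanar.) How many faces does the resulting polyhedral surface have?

A 13-gonal bipyramid: V=15, E=39, F=26.
Attach a regular icosahedron (V=12, E=30, F=20) along a 3-gon: merge 3 vertices and 3 edges, delete both glued faces → V=24, E=66, F=44.
Attach a nonagonal bipyramid (V=11, E=27, F=18) along a 3-gon: merge 3 vertices and 3 edges, delete both glued faces → V=32, E=90, F=60.
Attach a square pyramid (V=5, E=8, F=5) along a 3-gon: merge 3 vertices and 3 edges, delete both glued faces → V=34, E=95, F=63.
Check: V − E + F = 34 − 95 + 63 = 2.

63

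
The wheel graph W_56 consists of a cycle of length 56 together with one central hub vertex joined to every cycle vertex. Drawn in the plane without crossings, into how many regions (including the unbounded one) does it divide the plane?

W_56 has V = 56 + 1 = 57 vertices and E = 2·56 = 112 edges.
By Euler's formula F = 2 − V + E = 2 − 57 + 112 = 57.

57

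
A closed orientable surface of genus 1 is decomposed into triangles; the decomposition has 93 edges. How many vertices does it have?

χ = 2 − 2·1 = 0, and every face is a triangle so 3F = 2E.
F = 2E/3 = 62. Then V = 0 + E − F = 0 + 93 − 62 = 31.

31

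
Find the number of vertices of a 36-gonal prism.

72

A prism on an n-gon has two n-gon bases and n rectangular sides: V = 2·36 = 72, E = 3·36 = 108, F = 36 + 2 = 38.
Check: V − E + F = 72 − 108 + 38 = 2.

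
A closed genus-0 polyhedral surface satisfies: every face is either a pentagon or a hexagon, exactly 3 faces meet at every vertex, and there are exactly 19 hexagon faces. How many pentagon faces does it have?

12

Let x be the number of pentagons; then F = 19 + x.
Edge–face incidences: 2E = 6·19 + 5·x = 114 + 5x.
Every vertex has degree 3, so 3V = 2E.
Euler: V − E + F = 2 ⇒ (2E)/3 − E + (19 + x) = 2.
Multiply by 6: 2·(2E) − 3·(2E) + 6·(19 + x) = 12, i.e. 114 + 6x − (114 + 5x) = 12.
Collecting terms: x = 12.
Then 2E = 114 + 5·12 = 174, so E = 87, V = 2E/3 = 58, F = 19 + 12 = 31.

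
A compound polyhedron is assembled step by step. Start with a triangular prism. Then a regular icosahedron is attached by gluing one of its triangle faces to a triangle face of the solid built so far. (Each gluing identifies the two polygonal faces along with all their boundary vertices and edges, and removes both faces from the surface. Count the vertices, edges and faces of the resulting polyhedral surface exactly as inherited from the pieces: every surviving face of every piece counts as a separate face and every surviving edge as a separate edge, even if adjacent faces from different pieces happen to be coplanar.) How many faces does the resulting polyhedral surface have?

23

A triangular prism: V=6, E=9, F=5.
Attach a regular icosahedron (V=12, E=30, F=20) along a 3-gon: merge 3 vertices and 3 edges, delete both glued faces → V=15, E=36, F=23.
Check: V − E + F = 15 − 36 + 23 = 2.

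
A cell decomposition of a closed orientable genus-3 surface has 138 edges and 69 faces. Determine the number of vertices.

For a closed orientable surface of genus 3, χ = 2 − 2·3 = -4.
V = -4 + E − F = -4 + 138 − 69 = 65.

65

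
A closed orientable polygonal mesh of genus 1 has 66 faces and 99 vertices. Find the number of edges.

For a closed orientable surface of genus 1, χ = 2 − 2·1 = 0.
E = V + F − (0) = 99 + 66 − (0) = 165.

165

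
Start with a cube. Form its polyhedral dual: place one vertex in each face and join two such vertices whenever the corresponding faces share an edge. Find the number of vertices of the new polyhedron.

The base solid has V = 8, E = 12, F = 6.
The dual swaps V and F and preserves E: V′ = F = 6, E′ = E = 12, F′ = V = 8.

6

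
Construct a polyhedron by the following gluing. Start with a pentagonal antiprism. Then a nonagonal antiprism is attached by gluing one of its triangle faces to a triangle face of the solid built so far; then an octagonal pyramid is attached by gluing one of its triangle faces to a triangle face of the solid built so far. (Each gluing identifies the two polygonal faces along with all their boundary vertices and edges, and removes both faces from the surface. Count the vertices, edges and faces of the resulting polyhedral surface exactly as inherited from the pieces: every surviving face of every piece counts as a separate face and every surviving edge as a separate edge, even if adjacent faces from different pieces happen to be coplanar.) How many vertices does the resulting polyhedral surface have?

31

A pentagonal antiprism: V=10, E=20, F=12.
Attach a nonagonal antiprism (V=18, E=36, F=20) along a 3-gon: merge 3 vertices and 3 edges, delete both glued faces → V=25, E=53, F=30.
Attach an octagonal pyramid (V=9, E=16, F=9) along a 3-gon: merge 3 vertices and 3 edges, delete both glued faces → V=31, E=66, F=37.
Check: V − E + F = 31 − 66 + 37 = 2.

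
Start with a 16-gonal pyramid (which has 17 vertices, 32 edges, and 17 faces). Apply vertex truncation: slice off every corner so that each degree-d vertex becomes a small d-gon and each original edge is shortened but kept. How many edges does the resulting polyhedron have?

96

Truncation replaces each original edge-end by a new vertex, so V′ = 2E = 64.
Each original edge survives, and each old vertex of degree d contributes d new edges; summing degrees gives Σd = 2E, so E′ = E + 2E = 3E = 96.
Each original face survives and each original vertex becomes one new face: F′ = F + V = 34.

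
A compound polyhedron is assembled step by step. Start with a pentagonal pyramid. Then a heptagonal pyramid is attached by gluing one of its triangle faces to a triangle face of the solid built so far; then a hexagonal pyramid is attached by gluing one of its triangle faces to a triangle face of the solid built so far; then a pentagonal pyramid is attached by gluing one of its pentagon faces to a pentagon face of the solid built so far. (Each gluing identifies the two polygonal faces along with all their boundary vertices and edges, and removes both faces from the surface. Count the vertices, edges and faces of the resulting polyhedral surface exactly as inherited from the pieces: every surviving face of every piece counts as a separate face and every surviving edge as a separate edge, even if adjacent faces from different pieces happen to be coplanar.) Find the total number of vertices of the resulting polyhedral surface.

A pentagonal pyramid: V=6, E=10, F=6.
Attach a heptagonal pyramid (V=8, E=14, F=8) along a 3-gon: merge 3 vertices and 3 edges, delete both glued faces → V=11, E=21, F=12.
Attach a hexagonal pyramid (V=7, E=12, F=7) along a 3-gon: merge 3 vertices and 3 edges, delete both glued faces → V=15, E=30, F=17.
Attach a pentagonal pyramid (V=6, E=10, F=6) along a 5-gon: merge 5 vertices and 5 edges, delete both glued faces → V=16, E=35, F=21.
Check: V − E + F = 16 − 35 + 21 = 2.

16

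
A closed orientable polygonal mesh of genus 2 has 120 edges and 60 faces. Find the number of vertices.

For a closed orientable surface of genus 2, χ = 2 − 2·2 = -2.
V = -2 + E − F = -2 + 120 − 60 = 58.

58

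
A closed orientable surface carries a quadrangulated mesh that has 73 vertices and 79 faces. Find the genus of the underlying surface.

Every face is a square, so 2E = 4·79 = 316, giving E = 158.
χ = V − E + F = 73 − 158 + 79 = -6.
For a closed orientable surface χ = 2 − 2g, so g = (2 − (-6))/2 = 4.

4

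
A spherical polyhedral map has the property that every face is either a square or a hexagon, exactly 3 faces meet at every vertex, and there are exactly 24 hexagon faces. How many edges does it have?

Let x be the number of squares; then F = 24 + x.
Edge–face incidences: 2E = 6·24 + 4·x = 144 + 4x.
Every vertex has degree 3, so 3V = 2E.
Euler: V − E + F = 2 ⇒ (2E)/3 − E + (24 + x) = 2.
Multiply by 6: 2·(2E) − 3·(2E) + 6·(24 + x) = 12, i.e. 144 + 6x − (144 + 4x) = 12.
Collecting terms: 2x = 12, so x = 6.
Then 2E = 144 + 4·6 = 168, so E = 84, V = 2E/3 = 56, F = 24 + 6 = 30.

84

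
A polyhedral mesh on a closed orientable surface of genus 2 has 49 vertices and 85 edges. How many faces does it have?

For a closed orientable surface of genus 2, χ = 2 − 2·2 = -2.
F = -2 − V + E = -2 − 49 + 85 = 34.

34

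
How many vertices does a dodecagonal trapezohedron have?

The n-trapezohedron (dual of the n-antiprism) has V = 2·12 + 2 = 26, E = 4·12 = 48, F = 2·12 = 24.

26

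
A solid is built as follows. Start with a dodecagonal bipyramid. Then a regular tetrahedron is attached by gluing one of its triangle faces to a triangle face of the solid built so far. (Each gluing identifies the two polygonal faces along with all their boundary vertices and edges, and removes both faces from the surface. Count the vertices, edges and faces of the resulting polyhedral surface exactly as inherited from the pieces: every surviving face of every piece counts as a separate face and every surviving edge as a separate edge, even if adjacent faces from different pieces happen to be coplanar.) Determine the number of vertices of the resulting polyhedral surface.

15

A dodecagonal bipyramid: V=14, E=36, F=24.
Attach a regular tetrahedron (V=4, E=6, F=4) along a 3-gon: merge 3 vertices and 3 edges, delete both glued faces → V=15, E=39, F=26.
Check: V − E + F = 15 − 39 + 26 = 2.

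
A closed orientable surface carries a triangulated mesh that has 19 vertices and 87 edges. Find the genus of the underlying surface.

Every face is a triangle and each edge borders two faces, so 3F = 2·87, giving F = 58.
χ = V − E + F = 19 − 87 + 58 = -10.
For a closed orientable surface χ = 2 − 2g, so g = (2 − (-10))/2 = 6.

6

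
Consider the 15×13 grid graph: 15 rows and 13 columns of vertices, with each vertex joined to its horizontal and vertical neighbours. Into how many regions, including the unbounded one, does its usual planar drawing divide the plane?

169

The grid has V = 15·13 = 195 vertices and E = 15·12 + 13·14 = 362 edges.
F = 2 − V + E = 2 − 195 + 362 = 169.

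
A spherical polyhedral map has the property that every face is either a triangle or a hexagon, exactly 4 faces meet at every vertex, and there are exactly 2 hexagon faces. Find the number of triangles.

12

Let x be the number of triangles; then F = 2 + x.
Edge–face incidences: 2E = 6·2 + 3·x = 12 + 3x.
Every vertex has degree 4, so 4V = 2E.
Euler: V − E + F = 2 ⇒ (2E)/4 − E + (2 + x) = 2.
Multiply by 8: 2·(2E) − 4·(2E) + 8·(2 + x) = 16, i.e. 16 + 8x − 2·(12 + 3x) = 16.
Collecting terms: 2x − 8 = 16, so 2x = 24, so x = 12.
Then 2E = 12 + 3·12 = 48, so E = 24, V = 2E/4 = 12, F = 2 + 12 = 14.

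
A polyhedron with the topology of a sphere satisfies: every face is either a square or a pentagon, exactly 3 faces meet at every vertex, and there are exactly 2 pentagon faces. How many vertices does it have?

10

Let x be the number of squares; then F = 2 + x.
Edge–face incidences: 2E = 5·2 + 4·x = 10 + 4x.
Every vertex has degree 3, so 3V = 2E.
Euler: V − E + F = 2 ⇒ (2E)/3 − E + (2 + x) = 2.
Multiply by 6: 2·(2E) − 3·(2E) + 6·(2 + x) = 12, i.e. 12 + 6x − (10 + 4x) = 12.
Collecting terms: 2x + 2 = 12, so 2x = 10, so x = 5.
Then 2E = 10 + 4·5 = 30, so E = 15, V = 2E/3 = 10, F = 2 + 5 = 7.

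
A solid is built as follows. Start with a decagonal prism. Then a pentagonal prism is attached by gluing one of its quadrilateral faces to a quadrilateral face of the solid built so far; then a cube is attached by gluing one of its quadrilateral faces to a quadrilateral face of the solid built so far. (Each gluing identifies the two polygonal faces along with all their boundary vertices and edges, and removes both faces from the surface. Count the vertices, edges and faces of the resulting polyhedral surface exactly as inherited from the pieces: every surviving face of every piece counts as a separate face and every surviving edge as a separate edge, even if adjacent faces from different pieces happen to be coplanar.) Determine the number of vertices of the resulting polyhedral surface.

30

A decagonal prism: V=20, E=30, F=12.
Attach a pentagonal prism (V=10, E=15, F=7) along a 4-gon: merge 4 vertices and 4 edges, delete both glued faces → V=26, E=41, F=17.
Attach a cube (V=8, E=12, F=6) along a 4-gon: merge 4 vertices and 4 edges, delete both glued faces → V=30, E=49, F=21.
Check: V − E + F = 30 − 49 + 21 = 2.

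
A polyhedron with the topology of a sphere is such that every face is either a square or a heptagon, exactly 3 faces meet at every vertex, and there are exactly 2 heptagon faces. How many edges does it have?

21

Let x be the number of squares; then F = 2 + x.
Edge–face incidences: 2E = 7·2 + 4·x = 14 + 4x.
Every vertex has degree 3, so 3V = 2E.
Euler: V − E + F = 2 ⇒ (2E)/3 − E + (2 + x) = 2.
Multiply by 6: 2·(2E) − 3·(2E) + 6·(2 + x) = 12, i.e. 12 + 6x − (14 + 4x) = 12.
Collecting terms: 2x − 2 = 12, so 2x = 14, so x = 7.
Then 2E = 14 + 4·7 = 42, so E = 21, V = 2E/3 = 14, F = 2 + 7 = 9.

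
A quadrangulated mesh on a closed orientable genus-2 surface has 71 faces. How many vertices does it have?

69

χ = 2 − 2·2 = -2, and every face is a square so 4F = 2E.
E = 4·71/2 = 142. Then V = -2 + E − F = -2 + 142 − 71 = 69.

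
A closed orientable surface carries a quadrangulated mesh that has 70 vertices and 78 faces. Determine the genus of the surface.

5

Every face is a square, so 2E = 4·78 = 312, giving E = 156.
χ = V − E + F = 70 − 156 + 78 = -8.
For a closed orientable surface χ = 2 − 2g, so g = (2 − (-8))/2 = 5.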